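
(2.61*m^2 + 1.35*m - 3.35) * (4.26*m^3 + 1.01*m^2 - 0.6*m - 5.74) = 11.1186*m^5 + 8.3871*m^4 - 14.4735*m^3 - 19.1749*m^2 - 5.739*m + 19.229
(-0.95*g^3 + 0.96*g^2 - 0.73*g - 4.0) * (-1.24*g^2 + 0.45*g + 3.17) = 1.178*g^5 - 1.6179*g^4 - 1.6743*g^3 + 7.6747*g^2 - 4.1141*g - 12.68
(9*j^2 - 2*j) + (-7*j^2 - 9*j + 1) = 2*j^2 - 11*j + 1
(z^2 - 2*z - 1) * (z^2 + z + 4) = z^4 - z^3 + z^2 - 9*z - 4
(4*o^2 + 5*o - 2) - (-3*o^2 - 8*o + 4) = 7*o^2 + 13*o - 6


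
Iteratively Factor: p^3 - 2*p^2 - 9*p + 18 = (p - 3)*(p^2 + p - 6) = (p - 3)*(p - 2)*(p + 3)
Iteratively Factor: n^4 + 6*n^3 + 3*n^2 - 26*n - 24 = (n + 1)*(n^3 + 5*n^2 - 2*n - 24) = (n + 1)*(n + 3)*(n^2 + 2*n - 8) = (n - 2)*(n + 1)*(n + 3)*(n + 4)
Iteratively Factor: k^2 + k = (k + 1)*(k)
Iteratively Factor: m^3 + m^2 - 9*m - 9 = (m + 3)*(m^2 - 2*m - 3) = (m - 3)*(m + 3)*(m + 1)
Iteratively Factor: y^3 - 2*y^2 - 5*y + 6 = (y + 2)*(y^2 - 4*y + 3) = (y - 1)*(y + 2)*(y - 3)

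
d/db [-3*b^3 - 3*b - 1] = -9*b^2 - 3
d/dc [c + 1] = 1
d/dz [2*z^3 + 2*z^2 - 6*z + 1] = 6*z^2 + 4*z - 6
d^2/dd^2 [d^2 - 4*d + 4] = 2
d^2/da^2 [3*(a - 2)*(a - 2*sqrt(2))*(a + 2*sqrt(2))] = 18*a - 12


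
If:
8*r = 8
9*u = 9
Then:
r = 1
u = 1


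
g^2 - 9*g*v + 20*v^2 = (g - 5*v)*(g - 4*v)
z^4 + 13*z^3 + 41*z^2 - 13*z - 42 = (z - 1)*(z + 1)*(z + 6)*(z + 7)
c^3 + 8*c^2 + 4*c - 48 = (c - 2)*(c + 4)*(c + 6)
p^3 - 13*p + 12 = (p - 3)*(p - 1)*(p + 4)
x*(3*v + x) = 3*v*x + x^2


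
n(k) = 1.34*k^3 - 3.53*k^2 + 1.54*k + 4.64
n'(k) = 4.02*k^2 - 7.06*k + 1.54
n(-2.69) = -51.13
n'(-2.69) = 49.62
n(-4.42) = -186.84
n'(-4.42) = 111.28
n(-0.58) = 2.30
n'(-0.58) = 6.99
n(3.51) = 24.50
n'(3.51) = 26.29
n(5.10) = 98.43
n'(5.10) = 70.09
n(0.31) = 4.82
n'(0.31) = -0.26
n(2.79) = 10.56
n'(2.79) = 13.13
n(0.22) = 4.82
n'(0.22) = 0.18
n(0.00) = 4.64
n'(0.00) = 1.54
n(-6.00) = -421.12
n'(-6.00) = 188.62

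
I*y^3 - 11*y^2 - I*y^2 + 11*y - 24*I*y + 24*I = (y + 3*I)*(y + 8*I)*(I*y - I)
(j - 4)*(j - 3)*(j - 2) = j^3 - 9*j^2 + 26*j - 24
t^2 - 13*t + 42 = (t - 7)*(t - 6)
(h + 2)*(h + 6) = h^2 + 8*h + 12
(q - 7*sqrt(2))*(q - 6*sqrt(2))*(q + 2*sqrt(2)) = q^3 - 11*sqrt(2)*q^2 + 32*q + 168*sqrt(2)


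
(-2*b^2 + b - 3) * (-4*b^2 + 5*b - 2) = 8*b^4 - 14*b^3 + 21*b^2 - 17*b + 6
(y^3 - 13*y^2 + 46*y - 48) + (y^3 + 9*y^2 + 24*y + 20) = 2*y^3 - 4*y^2 + 70*y - 28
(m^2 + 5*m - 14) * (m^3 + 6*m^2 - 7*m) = m^5 + 11*m^4 + 9*m^3 - 119*m^2 + 98*m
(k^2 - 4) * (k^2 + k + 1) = k^4 + k^3 - 3*k^2 - 4*k - 4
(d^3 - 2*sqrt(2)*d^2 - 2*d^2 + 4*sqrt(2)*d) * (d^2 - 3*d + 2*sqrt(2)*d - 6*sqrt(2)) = d^5 - 5*d^4 - 2*d^3 + 40*d^2 - 48*d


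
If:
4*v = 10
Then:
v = 5/2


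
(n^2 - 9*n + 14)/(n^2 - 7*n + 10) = (n - 7)/(n - 5)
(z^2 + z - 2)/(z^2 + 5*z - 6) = (z + 2)/(z + 6)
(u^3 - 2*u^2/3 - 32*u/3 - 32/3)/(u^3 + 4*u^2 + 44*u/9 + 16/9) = 3*(u - 4)/(3*u + 2)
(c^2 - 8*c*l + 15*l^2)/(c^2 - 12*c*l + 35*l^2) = (c - 3*l)/(c - 7*l)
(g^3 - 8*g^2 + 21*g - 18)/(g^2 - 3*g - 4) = (-g^3 + 8*g^2 - 21*g + 18)/(-g^2 + 3*g + 4)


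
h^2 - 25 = (h - 5)*(h + 5)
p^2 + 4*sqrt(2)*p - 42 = (p - 3*sqrt(2))*(p + 7*sqrt(2))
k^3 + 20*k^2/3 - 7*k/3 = k*(k - 1/3)*(k + 7)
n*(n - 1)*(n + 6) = n^3 + 5*n^2 - 6*n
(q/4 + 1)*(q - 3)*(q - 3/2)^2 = q^4/4 - q^3/2 - 51*q^2/16 + 153*q/16 - 27/4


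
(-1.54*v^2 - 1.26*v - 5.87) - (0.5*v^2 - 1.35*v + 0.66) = -2.04*v^2 + 0.0900000000000001*v - 6.53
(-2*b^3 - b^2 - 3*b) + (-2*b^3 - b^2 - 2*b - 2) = -4*b^3 - 2*b^2 - 5*b - 2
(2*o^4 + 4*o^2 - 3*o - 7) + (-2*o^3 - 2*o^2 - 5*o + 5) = 2*o^4 - 2*o^3 + 2*o^2 - 8*o - 2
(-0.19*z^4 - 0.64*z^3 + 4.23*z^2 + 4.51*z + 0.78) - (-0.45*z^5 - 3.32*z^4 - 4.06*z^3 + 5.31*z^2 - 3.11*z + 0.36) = 0.45*z^5 + 3.13*z^4 + 3.42*z^3 - 1.08*z^2 + 7.62*z + 0.42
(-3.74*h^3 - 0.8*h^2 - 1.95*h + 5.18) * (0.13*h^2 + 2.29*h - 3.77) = -0.4862*h^5 - 8.6686*h^4 + 12.0143*h^3 - 0.7761*h^2 + 19.2137*h - 19.5286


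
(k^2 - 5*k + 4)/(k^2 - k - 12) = (k - 1)/(k + 3)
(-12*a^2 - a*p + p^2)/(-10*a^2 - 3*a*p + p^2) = (12*a^2 + a*p - p^2)/(10*a^2 + 3*a*p - p^2)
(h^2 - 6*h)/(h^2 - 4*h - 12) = h/(h + 2)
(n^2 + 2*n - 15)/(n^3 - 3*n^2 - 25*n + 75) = 1/(n - 5)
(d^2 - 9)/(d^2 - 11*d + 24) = (d + 3)/(d - 8)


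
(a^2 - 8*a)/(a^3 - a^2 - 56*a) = 1/(a + 7)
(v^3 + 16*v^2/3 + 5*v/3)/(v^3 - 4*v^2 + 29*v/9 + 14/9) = 3*v*(v + 5)/(3*v^2 - 13*v + 14)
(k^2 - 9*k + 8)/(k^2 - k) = (k - 8)/k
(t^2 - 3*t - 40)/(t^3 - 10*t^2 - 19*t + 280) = 1/(t - 7)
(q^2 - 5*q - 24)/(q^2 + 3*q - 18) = (q^2 - 5*q - 24)/(q^2 + 3*q - 18)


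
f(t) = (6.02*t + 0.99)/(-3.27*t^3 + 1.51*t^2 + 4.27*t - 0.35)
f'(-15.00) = -0.00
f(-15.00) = -0.01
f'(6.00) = 0.02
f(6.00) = -0.06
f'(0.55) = -0.34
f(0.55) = 2.25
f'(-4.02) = -0.05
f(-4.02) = -0.11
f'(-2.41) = -0.28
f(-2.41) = -0.31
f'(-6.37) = -0.01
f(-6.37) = -0.04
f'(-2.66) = -0.20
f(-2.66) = -0.25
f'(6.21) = 0.02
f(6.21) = -0.05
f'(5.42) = 0.03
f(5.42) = -0.07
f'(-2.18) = -0.41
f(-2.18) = -0.39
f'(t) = (6.02*t + 0.99)*(9.81*t^2 - 3.02*t - 4.27)/(-3.27*t^3 + 1.51*t^2 + 4.27*t - 0.35)^2 + 6.02/(-3.27*t^3 + 1.51*t^2 + 4.27*t - 0.35) = (39.3708*t^3 + 0.621700000000001*t^2 - 2.9898*t - 6.3343)/(10.6929*t^6 - 9.8754*t^5 - 25.6457*t^4 + 15.1844*t^3 + 17.1759*t^2 - 2.989*t + 0.1225)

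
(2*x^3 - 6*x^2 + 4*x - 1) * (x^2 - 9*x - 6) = 2*x^5 - 24*x^4 + 46*x^3 - x^2 - 15*x + 6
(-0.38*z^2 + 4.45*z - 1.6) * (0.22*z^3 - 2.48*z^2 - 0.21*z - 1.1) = -0.0836*z^5 + 1.9214*z^4 - 11.3082*z^3 + 3.4515*z^2 - 4.559*z + 1.76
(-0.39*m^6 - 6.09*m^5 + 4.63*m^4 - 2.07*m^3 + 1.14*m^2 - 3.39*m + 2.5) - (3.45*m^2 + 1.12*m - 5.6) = -0.39*m^6 - 6.09*m^5 + 4.63*m^4 - 2.07*m^3 - 2.31*m^2 - 4.51*m + 8.1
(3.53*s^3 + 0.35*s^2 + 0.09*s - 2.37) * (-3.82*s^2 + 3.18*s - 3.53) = -13.4846*s^5 + 9.8884*s^4 - 11.6917*s^3 + 8.1041*s^2 - 7.8543*s + 8.3661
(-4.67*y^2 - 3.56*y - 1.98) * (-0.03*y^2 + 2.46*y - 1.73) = 0.1401*y^4 - 11.3814*y^3 - 0.6191*y^2 + 1.288*y + 3.4254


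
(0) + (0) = 0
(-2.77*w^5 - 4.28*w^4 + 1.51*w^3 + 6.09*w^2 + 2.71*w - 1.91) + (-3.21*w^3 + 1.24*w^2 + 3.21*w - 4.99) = -2.77*w^5 - 4.28*w^4 - 1.7*w^3 + 7.33*w^2 + 5.92*w - 6.9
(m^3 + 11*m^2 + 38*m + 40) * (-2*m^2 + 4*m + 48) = -2*m^5 - 18*m^4 + 16*m^3 + 600*m^2 + 1984*m + 1920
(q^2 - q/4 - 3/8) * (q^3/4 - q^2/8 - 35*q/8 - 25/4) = q^5/4 - 3*q^4/16 - 71*q^3/16 - 327*q^2/64 + 205*q/64 + 75/32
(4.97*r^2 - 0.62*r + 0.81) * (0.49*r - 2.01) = 2.4353*r^3 - 10.2935*r^2 + 1.6431*r - 1.6281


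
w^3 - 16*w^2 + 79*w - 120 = (w - 8)*(w - 5)*(w - 3)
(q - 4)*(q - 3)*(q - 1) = q^3 - 8*q^2 + 19*q - 12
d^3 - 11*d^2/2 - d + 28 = (d - 4)*(d - 7/2)*(d + 2)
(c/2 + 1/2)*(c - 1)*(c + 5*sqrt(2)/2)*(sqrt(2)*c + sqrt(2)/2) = sqrt(2)*c^4/2 + sqrt(2)*c^3/4 + 5*c^3/2 - sqrt(2)*c^2/2 + 5*c^2/4 - 5*c/2 - sqrt(2)*c/4 - 5/4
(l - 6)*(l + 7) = l^2 + l - 42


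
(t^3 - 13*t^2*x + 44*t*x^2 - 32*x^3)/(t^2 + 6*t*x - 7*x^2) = (t^2 - 12*t*x + 32*x^2)/(t + 7*x)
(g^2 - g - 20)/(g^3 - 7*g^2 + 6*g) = (g^2 - g - 20)/(g*(g^2 - 7*g + 6))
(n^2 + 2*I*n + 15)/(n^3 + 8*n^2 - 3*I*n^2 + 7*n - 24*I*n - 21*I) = (n + 5*I)/(n^2 + 8*n + 7)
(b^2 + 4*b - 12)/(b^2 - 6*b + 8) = (b + 6)/(b - 4)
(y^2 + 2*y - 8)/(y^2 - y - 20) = (y - 2)/(y - 5)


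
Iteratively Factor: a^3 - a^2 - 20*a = (a + 4)*(a^2 - 5*a) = (a - 5)*(a + 4)*(a)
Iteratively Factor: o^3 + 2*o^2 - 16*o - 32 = (o + 2)*(o^2 - 16) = (o + 2)*(o + 4)*(o - 4)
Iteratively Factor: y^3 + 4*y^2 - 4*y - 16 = (y + 2)*(y^2 + 2*y - 8) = (y + 2)*(y + 4)*(y - 2)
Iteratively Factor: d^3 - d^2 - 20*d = (d + 4)*(d^2 - 5*d) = (d - 5)*(d + 4)*(d)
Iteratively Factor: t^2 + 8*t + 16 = (t + 4)*(t + 4)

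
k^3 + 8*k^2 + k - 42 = (k - 2)*(k + 3)*(k + 7)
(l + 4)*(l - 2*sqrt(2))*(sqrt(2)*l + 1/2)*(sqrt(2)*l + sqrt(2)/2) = 2*l^4 - 7*sqrt(2)*l^3/2 + 9*l^3 - 63*sqrt(2)*l^2/4 + 2*l^2 - 7*sqrt(2)*l - 9*l - 4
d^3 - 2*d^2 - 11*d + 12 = (d - 4)*(d - 1)*(d + 3)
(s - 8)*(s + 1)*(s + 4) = s^3 - 3*s^2 - 36*s - 32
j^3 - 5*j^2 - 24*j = j*(j - 8)*(j + 3)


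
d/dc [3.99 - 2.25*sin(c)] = -2.25*cos(c)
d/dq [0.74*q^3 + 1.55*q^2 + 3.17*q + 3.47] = 2.22*q^2 + 3.1*q + 3.17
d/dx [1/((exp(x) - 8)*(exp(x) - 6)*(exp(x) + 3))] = (-(exp(x) - 8)*(exp(x) - 6) - (exp(x) - 8)*(exp(x) + 3) - (exp(x) - 6)*(exp(x) + 3))*exp(x)/((exp(x) - 8)^2*(exp(x) - 6)^2*(exp(x) + 3)^2)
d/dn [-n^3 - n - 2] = -3*n^2 - 1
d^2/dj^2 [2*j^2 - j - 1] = 4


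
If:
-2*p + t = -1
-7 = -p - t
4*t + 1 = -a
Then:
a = -55/3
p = 8/3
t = 13/3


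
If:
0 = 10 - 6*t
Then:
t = 5/3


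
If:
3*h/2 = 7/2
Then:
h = 7/3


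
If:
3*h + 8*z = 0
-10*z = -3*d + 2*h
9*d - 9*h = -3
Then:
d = -7/57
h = 4/19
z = -3/38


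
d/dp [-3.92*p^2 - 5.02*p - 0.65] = -7.84*p - 5.02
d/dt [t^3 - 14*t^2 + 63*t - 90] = 3*t^2 - 28*t + 63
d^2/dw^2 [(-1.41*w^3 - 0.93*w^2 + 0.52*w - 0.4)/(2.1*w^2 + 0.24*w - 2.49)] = (-9.38437199999998*w^3 - 34.706124*w^2 - 37.347966*w - 15.139962)/(9.261*w^6 + 3.1752*w^5 - 32.57982*w^4 - 7.515936*w^3 + 38.630358*w^2 + 4.464072*w - 15.438249)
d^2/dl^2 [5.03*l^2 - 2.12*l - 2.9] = 10.0600000000000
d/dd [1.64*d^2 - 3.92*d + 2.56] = 3.28*d - 3.92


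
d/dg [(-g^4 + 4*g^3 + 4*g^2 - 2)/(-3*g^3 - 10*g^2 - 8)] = g*(3*g^5 + 20*g^4 - 28*g^3 + 32*g^2 - 114*g - 104)/(9*g^6 + 60*g^5 + 100*g^4 + 48*g^3 + 160*g^2 + 64)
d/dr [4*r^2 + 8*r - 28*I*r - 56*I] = 8*r + 8 - 28*I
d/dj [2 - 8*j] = -8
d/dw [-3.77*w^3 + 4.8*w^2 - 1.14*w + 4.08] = -11.31*w^2 + 9.6*w - 1.14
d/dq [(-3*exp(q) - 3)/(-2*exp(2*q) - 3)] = 3*(-4*(exp(q) + 1)*exp(q) + 2*exp(2*q) + 3)*exp(q)/(2*exp(2*q) + 3)^2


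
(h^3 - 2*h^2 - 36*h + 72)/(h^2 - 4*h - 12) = (h^2 + 4*h - 12)/(h + 2)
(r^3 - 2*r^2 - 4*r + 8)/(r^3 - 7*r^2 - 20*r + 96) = (r^3 - 2*r^2 - 4*r + 8)/(r^3 - 7*r^2 - 20*r + 96)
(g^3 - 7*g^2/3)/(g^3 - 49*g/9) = 3*g/(3*g + 7)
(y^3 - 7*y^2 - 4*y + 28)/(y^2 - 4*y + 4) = (y^2 - 5*y - 14)/(y - 2)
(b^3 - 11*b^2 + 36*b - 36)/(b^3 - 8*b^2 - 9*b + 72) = (b^2 - 8*b + 12)/(b^2 - 5*b - 24)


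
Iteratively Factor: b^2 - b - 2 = (b + 1)*(b - 2)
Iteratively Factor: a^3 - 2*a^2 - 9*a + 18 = (a - 3)*(a^2 + a - 6) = (a - 3)*(a - 2)*(a + 3)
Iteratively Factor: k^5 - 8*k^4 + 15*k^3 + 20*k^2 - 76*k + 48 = (k - 3)*(k^4 - 5*k^3 + 20*k - 16) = (k - 3)*(k - 2)*(k^3 - 3*k^2 - 6*k + 8) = (k - 3)*(k - 2)*(k - 1)*(k^2 - 2*k - 8) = (k - 4)*(k - 3)*(k - 2)*(k - 1)*(k + 2)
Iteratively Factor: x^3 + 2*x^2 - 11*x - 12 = (x + 4)*(x^2 - 2*x - 3) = (x - 3)*(x + 4)*(x + 1)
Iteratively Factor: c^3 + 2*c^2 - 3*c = (c + 3)*(c^2 - c) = c*(c + 3)*(c - 1)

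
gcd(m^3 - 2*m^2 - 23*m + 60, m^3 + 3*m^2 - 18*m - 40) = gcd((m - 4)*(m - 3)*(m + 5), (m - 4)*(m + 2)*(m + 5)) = m^2 + m - 20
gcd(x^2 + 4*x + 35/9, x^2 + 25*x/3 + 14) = x + 7/3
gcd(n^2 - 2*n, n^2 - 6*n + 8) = n - 2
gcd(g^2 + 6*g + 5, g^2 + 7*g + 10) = g + 5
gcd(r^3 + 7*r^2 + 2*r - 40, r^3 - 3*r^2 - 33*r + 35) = r + 5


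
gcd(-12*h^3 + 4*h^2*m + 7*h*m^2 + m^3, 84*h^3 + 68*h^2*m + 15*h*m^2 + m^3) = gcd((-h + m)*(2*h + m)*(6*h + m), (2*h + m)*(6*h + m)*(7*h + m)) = 12*h^2 + 8*h*m + m^2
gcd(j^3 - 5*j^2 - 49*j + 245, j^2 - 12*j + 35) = j^2 - 12*j + 35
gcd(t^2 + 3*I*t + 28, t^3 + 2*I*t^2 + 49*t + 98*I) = t + 7*I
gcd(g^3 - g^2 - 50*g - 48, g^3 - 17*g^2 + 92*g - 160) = g - 8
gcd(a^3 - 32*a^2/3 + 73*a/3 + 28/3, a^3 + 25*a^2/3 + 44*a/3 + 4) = a + 1/3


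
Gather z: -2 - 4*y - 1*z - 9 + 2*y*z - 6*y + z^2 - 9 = -10*y + z^2 + z*(2*y - 1) - 20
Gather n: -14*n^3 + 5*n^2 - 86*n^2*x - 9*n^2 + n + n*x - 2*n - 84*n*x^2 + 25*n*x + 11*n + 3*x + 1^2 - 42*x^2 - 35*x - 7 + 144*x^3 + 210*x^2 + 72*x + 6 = -14*n^3 + n^2*(-86*x - 4) + n*(-84*x^2 + 26*x + 10) + 144*x^3 + 168*x^2 + 40*x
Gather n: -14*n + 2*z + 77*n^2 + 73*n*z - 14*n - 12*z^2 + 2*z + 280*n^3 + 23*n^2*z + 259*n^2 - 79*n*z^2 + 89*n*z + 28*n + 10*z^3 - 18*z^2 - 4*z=280*n^3 + n^2*(23*z + 336) + n*(-79*z^2 + 162*z) + 10*z^3 - 30*z^2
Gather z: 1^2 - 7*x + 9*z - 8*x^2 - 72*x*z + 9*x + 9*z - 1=-8*x^2 + 2*x + z*(18 - 72*x)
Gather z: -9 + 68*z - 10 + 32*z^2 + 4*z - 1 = 32*z^2 + 72*z - 20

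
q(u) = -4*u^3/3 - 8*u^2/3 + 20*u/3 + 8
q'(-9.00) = -269.33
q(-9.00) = 704.00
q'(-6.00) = -105.33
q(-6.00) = 160.00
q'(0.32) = 4.55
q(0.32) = 9.82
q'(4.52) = -99.16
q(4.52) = -139.47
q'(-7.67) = -187.74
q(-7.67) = 401.61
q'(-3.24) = -18.04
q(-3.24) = 3.76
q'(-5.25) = -75.58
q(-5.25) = 92.44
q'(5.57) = -147.14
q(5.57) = -268.01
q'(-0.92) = 8.19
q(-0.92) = 0.65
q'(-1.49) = 5.73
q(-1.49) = -3.44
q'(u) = -4*u^2 - 16*u/3 + 20/3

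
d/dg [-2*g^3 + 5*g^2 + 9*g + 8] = -6*g^2 + 10*g + 9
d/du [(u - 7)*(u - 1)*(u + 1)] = 3*u^2 - 14*u - 1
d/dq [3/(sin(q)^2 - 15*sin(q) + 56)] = 3*(15 - 2*sin(q))*cos(q)/(sin(q)^2 - 15*sin(q) + 56)^2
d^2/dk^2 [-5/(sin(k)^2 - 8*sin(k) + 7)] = 10*(2*sin(k)^3 - 10*sin(k)^2 + 5*sin(k) + 57)/((sin(k) - 7)^3*(sin(k) - 1)^2)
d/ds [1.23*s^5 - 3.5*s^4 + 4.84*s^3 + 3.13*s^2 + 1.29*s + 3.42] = 6.15*s^4 - 14.0*s^3 + 14.52*s^2 + 6.26*s + 1.29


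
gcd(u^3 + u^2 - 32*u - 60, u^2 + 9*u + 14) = u + 2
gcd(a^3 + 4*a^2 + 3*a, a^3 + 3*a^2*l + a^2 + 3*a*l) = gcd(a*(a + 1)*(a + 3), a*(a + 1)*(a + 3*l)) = a^2 + a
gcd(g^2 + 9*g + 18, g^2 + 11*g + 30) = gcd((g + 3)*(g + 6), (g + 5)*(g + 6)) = g + 6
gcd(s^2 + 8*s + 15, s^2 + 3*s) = s + 3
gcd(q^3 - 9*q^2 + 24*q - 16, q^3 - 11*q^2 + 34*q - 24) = q^2 - 5*q + 4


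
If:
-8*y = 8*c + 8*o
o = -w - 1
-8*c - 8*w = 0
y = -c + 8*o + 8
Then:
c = 1/9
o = -8/9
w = -1/9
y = 7/9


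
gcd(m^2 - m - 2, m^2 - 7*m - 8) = m + 1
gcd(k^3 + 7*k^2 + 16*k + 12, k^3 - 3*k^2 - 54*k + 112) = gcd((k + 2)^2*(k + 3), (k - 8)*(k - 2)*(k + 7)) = 1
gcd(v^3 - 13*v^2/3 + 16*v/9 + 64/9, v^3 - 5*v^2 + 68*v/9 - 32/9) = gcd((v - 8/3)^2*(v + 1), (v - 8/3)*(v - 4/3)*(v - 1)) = v - 8/3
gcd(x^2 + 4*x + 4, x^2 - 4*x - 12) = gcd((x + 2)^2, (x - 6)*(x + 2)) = x + 2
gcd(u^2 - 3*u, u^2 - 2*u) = u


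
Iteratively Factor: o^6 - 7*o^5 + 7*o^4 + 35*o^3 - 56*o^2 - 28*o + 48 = (o - 2)*(o^5 - 5*o^4 - 3*o^3 + 29*o^2 + 2*o - 24) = (o - 2)*(o - 1)*(o^4 - 4*o^3 - 7*o^2 + 22*o + 24) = (o - 4)*(o - 2)*(o - 1)*(o^3 - 7*o - 6) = (o - 4)*(o - 2)*(o - 1)*(o + 2)*(o^2 - 2*o - 3) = (o - 4)*(o - 3)*(o - 2)*(o - 1)*(o + 2)*(o + 1)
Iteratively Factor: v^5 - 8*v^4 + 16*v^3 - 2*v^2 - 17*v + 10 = (v - 2)*(v^4 - 6*v^3 + 4*v^2 + 6*v - 5) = (v - 5)*(v - 2)*(v^3 - v^2 - v + 1) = (v - 5)*(v - 2)*(v - 1)*(v^2 - 1) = (v - 5)*(v - 2)*(v - 1)^2*(v + 1)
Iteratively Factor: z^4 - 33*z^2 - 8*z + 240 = (z - 5)*(z^3 + 5*z^2 - 8*z - 48) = (z - 5)*(z - 3)*(z^2 + 8*z + 16) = (z - 5)*(z - 3)*(z + 4)*(z + 4)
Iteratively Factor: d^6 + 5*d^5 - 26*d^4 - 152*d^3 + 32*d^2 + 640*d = (d)*(d^5 + 5*d^4 - 26*d^3 - 152*d^2 + 32*d + 640) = d*(d - 5)*(d^4 + 10*d^3 + 24*d^2 - 32*d - 128) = d*(d - 5)*(d + 4)*(d^3 + 6*d^2 - 32) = d*(d - 5)*(d - 2)*(d + 4)*(d^2 + 8*d + 16) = d*(d - 5)*(d - 2)*(d + 4)^2*(d + 4)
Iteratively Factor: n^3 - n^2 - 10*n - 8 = (n - 4)*(n^2 + 3*n + 2) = (n - 4)*(n + 1)*(n + 2)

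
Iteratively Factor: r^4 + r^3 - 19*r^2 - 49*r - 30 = (r - 5)*(r^3 + 6*r^2 + 11*r + 6) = (r - 5)*(r + 3)*(r^2 + 3*r + 2) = (r - 5)*(r + 2)*(r + 3)*(r + 1)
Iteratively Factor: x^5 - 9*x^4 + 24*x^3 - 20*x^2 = (x - 2)*(x^4 - 7*x^3 + 10*x^2) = (x - 2)^2*(x^3 - 5*x^2) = x*(x - 2)^2*(x^2 - 5*x) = x*(x - 5)*(x - 2)^2*(x)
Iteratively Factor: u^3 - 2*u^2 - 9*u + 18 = (u + 3)*(u^2 - 5*u + 6) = (u - 2)*(u + 3)*(u - 3)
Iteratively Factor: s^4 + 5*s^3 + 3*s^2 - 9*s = (s + 3)*(s^3 + 2*s^2 - 3*s) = (s + 3)^2*(s^2 - s) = s*(s + 3)^2*(s - 1)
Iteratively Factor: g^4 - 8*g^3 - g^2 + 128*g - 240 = (g + 4)*(g^3 - 12*g^2 + 47*g - 60) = (g - 4)*(g + 4)*(g^2 - 8*g + 15) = (g - 4)*(g - 3)*(g + 4)*(g - 5)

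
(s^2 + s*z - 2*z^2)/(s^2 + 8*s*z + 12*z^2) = (s - z)/(s + 6*z)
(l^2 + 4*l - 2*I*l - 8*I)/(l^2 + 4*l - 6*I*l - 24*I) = (l - 2*I)/(l - 6*I)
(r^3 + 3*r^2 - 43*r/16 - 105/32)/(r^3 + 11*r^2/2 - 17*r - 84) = (r^2 - r/2 - 15/16)/(r^2 + 2*r - 24)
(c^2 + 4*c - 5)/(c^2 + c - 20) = (c - 1)/(c - 4)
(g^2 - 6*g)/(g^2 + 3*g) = (g - 6)/(g + 3)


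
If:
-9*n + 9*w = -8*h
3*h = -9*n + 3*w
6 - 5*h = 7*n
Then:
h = -108/29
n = 102/29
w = 198/29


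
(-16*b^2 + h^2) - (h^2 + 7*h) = -16*b^2 - 7*h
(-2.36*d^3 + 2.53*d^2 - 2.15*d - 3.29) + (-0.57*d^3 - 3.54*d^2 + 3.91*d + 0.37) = -2.93*d^3 - 1.01*d^2 + 1.76*d - 2.92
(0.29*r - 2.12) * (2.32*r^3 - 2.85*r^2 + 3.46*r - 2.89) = 0.6728*r^4 - 5.7449*r^3 + 7.0454*r^2 - 8.1733*r + 6.1268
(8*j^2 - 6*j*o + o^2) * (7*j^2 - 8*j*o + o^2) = 56*j^4 - 106*j^3*o + 63*j^2*o^2 - 14*j*o^3 + o^4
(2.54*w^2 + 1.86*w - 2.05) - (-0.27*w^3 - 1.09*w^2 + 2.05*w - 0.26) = 0.27*w^3 + 3.63*w^2 - 0.19*w - 1.79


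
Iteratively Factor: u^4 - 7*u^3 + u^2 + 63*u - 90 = (u + 3)*(u^3 - 10*u^2 + 31*u - 30) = (u - 3)*(u + 3)*(u^2 - 7*u + 10) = (u - 5)*(u - 3)*(u + 3)*(u - 2)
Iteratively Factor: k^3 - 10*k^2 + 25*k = (k)*(k^2 - 10*k + 25) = k*(k - 5)*(k - 5)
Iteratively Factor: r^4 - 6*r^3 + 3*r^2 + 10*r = (r + 1)*(r^3 - 7*r^2 + 10*r) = (r - 2)*(r + 1)*(r^2 - 5*r) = (r - 5)*(r - 2)*(r + 1)*(r)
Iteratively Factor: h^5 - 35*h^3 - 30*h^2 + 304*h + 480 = (h + 4)*(h^4 - 4*h^3 - 19*h^2 + 46*h + 120) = (h - 5)*(h + 4)*(h^3 + h^2 - 14*h - 24) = (h - 5)*(h + 2)*(h + 4)*(h^2 - h - 12) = (h - 5)*(h - 4)*(h + 2)*(h + 4)*(h + 3)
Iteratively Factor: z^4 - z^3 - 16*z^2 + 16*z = (z - 1)*(z^3 - 16*z) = (z - 4)*(z - 1)*(z^2 + 4*z) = z*(z - 4)*(z - 1)*(z + 4)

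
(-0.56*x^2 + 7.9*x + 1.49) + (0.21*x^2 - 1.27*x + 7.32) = -0.35*x^2 + 6.63*x + 8.81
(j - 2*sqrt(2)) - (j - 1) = 1 - 2*sqrt(2)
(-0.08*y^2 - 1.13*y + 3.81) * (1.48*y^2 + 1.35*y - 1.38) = -0.1184*y^4 - 1.7804*y^3 + 4.2237*y^2 + 6.7029*y - 5.2578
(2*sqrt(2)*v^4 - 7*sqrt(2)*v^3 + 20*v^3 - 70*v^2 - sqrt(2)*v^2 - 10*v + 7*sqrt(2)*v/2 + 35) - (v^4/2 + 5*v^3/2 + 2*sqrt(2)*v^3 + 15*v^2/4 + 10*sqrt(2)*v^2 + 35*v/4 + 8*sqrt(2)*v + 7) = -v^4/2 + 2*sqrt(2)*v^4 - 9*sqrt(2)*v^3 + 35*v^3/2 - 295*v^2/4 - 11*sqrt(2)*v^2 - 75*v/4 - 9*sqrt(2)*v/2 + 28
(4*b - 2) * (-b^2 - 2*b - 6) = -4*b^3 - 6*b^2 - 20*b + 12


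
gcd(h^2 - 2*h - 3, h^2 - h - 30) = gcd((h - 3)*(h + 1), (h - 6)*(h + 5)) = 1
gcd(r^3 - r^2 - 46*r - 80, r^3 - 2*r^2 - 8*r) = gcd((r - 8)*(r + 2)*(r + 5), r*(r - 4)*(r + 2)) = r + 2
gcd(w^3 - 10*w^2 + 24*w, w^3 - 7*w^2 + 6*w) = w^2 - 6*w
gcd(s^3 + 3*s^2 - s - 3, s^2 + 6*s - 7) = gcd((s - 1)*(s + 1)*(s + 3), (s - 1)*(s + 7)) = s - 1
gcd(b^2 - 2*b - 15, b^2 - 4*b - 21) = b + 3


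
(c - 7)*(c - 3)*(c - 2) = c^3 - 12*c^2 + 41*c - 42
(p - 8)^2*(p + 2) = p^3 - 14*p^2 + 32*p + 128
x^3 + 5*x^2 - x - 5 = (x - 1)*(x + 1)*(x + 5)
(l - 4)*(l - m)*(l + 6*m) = l^3 + 5*l^2*m - 4*l^2 - 6*l*m^2 - 20*l*m + 24*m^2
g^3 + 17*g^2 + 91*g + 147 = (g + 3)*(g + 7)^2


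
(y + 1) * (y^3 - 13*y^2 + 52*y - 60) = y^4 - 12*y^3 + 39*y^2 - 8*y - 60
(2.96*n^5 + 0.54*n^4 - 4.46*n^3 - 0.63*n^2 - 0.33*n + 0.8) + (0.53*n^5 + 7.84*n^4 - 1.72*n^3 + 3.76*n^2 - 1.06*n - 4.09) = 3.49*n^5 + 8.38*n^4 - 6.18*n^3 + 3.13*n^2 - 1.39*n - 3.29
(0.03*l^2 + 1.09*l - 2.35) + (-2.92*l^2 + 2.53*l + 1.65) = -2.89*l^2 + 3.62*l - 0.7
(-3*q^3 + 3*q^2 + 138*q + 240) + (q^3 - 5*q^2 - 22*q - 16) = -2*q^3 - 2*q^2 + 116*q + 224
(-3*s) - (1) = -3*s - 1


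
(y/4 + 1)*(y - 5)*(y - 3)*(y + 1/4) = y^4/4 - 15*y^3/16 - 9*y^2/2 + 223*y/16 + 15/4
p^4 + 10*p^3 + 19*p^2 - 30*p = p*(p - 1)*(p + 5)*(p + 6)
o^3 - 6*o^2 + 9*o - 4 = (o - 4)*(o - 1)^2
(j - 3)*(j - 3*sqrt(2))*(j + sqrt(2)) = j^3 - 3*j^2 - 2*sqrt(2)*j^2 - 6*j + 6*sqrt(2)*j + 18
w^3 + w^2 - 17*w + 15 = (w - 3)*(w - 1)*(w + 5)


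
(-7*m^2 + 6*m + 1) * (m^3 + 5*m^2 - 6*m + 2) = -7*m^5 - 29*m^4 + 73*m^3 - 45*m^2 + 6*m + 2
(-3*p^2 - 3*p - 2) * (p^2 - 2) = -3*p^4 - 3*p^3 + 4*p^2 + 6*p + 4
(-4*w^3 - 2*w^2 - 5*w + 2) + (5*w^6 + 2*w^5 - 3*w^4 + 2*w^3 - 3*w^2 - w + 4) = 5*w^6 + 2*w^5 - 3*w^4 - 2*w^3 - 5*w^2 - 6*w + 6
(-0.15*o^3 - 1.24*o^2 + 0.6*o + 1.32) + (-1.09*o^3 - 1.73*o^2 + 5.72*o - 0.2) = -1.24*o^3 - 2.97*o^2 + 6.32*o + 1.12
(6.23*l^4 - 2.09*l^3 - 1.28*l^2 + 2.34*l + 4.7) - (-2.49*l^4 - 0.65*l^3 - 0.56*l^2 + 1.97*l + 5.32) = 8.72*l^4 - 1.44*l^3 - 0.72*l^2 + 0.37*l - 0.62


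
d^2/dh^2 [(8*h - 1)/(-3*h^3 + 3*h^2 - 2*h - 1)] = 2*(-216*h^5 + 270*h^4 - 96*h^3 + 189*h^2 - 99*h + 23)/(27*h^9 - 81*h^8 + 135*h^7 - 108*h^6 + 36*h^5 + 27*h^4 - 19*h^3 + 3*h^2 + 6*h + 1)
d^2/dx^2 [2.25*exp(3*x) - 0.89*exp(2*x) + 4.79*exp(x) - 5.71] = (20.25*exp(2*x) - 3.56*exp(x) + 4.79)*exp(x)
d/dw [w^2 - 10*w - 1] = 2*w - 10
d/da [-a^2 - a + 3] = -2*a - 1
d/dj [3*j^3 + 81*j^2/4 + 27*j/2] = 9*j^2 + 81*j/2 + 27/2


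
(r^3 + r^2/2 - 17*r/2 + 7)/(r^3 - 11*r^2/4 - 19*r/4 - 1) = 2*(-2*r^3 - r^2 + 17*r - 14)/(-4*r^3 + 11*r^2 + 19*r + 4)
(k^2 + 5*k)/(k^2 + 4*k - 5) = k/(k - 1)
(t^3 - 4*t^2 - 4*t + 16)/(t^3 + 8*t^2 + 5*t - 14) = (t^2 - 6*t + 8)/(t^2 + 6*t - 7)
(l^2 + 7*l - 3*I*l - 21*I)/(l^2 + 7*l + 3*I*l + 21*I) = (l - 3*I)/(l + 3*I)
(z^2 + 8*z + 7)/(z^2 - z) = (z^2 + 8*z + 7)/(z*(z - 1))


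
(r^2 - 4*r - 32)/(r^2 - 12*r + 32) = (r + 4)/(r - 4)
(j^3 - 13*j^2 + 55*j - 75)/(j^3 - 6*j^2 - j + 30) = (j - 5)/(j + 2)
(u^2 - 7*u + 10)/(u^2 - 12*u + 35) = (u - 2)/(u - 7)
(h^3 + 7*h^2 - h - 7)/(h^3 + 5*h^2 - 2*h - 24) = (h^3 + 7*h^2 - h - 7)/(h^3 + 5*h^2 - 2*h - 24)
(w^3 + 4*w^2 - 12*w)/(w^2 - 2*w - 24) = w*(-w^2 - 4*w + 12)/(-w^2 + 2*w + 24)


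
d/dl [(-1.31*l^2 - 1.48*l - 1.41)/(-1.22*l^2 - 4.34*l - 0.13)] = (3.8798*l^2 - 3.0998*l - 5.927)/(1.4884*l^4 + 10.5896*l^3 + 19.1528*l^2 + 1.1284*l + 0.0169)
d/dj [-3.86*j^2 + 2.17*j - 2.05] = 2.17 - 7.72*j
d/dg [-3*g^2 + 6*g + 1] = 6 - 6*g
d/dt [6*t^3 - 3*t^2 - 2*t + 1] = 18*t^2 - 6*t - 2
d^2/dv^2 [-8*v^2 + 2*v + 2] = -16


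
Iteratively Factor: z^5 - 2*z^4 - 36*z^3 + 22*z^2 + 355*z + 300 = (z + 3)*(z^4 - 5*z^3 - 21*z^2 + 85*z + 100) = (z + 3)*(z + 4)*(z^3 - 9*z^2 + 15*z + 25) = (z - 5)*(z + 3)*(z + 4)*(z^2 - 4*z - 5) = (z - 5)^2*(z + 3)*(z + 4)*(z + 1)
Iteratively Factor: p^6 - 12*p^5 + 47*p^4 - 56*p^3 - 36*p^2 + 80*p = (p - 4)*(p^5 - 8*p^4 + 15*p^3 + 4*p^2 - 20*p) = (p - 4)*(p + 1)*(p^4 - 9*p^3 + 24*p^2 - 20*p) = (p - 4)*(p - 2)*(p + 1)*(p^3 - 7*p^2 + 10*p) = (p - 5)*(p - 4)*(p - 2)*(p + 1)*(p^2 - 2*p) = p*(p - 5)*(p - 4)*(p - 2)*(p + 1)*(p - 2)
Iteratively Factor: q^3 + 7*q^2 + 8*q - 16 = (q - 1)*(q^2 + 8*q + 16) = (q - 1)*(q + 4)*(q + 4)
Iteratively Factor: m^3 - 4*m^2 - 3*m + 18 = (m + 2)*(m^2 - 6*m + 9) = (m - 3)*(m + 2)*(m - 3)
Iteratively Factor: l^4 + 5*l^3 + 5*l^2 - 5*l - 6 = (l + 2)*(l^3 + 3*l^2 - l - 3) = (l + 1)*(l + 2)*(l^2 + 2*l - 3) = (l - 1)*(l + 1)*(l + 2)*(l + 3)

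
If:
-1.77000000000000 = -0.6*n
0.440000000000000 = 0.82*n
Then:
No Solution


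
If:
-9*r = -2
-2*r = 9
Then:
No Solution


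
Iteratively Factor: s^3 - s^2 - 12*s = (s - 4)*(s^2 + 3*s) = (s - 4)*(s + 3)*(s)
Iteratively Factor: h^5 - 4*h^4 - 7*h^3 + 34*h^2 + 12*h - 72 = (h + 2)*(h^4 - 6*h^3 + 5*h^2 + 24*h - 36) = (h + 2)^2*(h^3 - 8*h^2 + 21*h - 18) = (h - 3)*(h + 2)^2*(h^2 - 5*h + 6) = (h - 3)*(h - 2)*(h + 2)^2*(h - 3)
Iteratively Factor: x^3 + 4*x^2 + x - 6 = (x - 1)*(x^2 + 5*x + 6) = (x - 1)*(x + 2)*(x + 3)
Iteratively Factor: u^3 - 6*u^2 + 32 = (u - 4)*(u^2 - 2*u - 8) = (u - 4)^2*(u + 2)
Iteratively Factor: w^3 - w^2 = (w)*(w^2 - w) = w*(w - 1)*(w)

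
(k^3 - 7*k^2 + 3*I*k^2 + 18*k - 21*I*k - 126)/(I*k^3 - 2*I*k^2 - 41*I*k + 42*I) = (-I*k^2 + 3*k - 18*I)/(k^2 + 5*k - 6)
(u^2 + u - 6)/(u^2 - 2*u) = (u + 3)/u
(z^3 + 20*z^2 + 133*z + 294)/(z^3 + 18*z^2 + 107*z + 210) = (z + 7)/(z + 5)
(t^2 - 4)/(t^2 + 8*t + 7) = (t^2 - 4)/(t^2 + 8*t + 7)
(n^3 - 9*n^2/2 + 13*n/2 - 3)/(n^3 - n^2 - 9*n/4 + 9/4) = 2*(n - 2)/(2*n + 3)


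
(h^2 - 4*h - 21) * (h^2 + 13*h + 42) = h^4 + 9*h^3 - 31*h^2 - 441*h - 882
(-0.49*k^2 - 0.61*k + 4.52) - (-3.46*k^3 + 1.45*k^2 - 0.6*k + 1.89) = 3.46*k^3 - 1.94*k^2 - 0.01*k + 2.63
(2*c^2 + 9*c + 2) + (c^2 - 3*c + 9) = 3*c^2 + 6*c + 11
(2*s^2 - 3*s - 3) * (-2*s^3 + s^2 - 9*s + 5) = -4*s^5 + 8*s^4 - 15*s^3 + 34*s^2 + 12*s - 15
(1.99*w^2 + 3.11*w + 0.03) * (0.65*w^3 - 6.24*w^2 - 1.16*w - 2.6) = 1.2935*w^5 - 10.3961*w^4 - 21.6953*w^3 - 8.9688*w^2 - 8.1208*w - 0.078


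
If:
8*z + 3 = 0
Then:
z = -3/8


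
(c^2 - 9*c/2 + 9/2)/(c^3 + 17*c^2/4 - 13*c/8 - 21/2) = 4*(c - 3)/(4*c^2 + 23*c + 28)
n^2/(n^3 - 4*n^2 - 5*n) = n/(n^2 - 4*n - 5)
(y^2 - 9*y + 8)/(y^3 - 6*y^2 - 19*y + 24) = 1/(y + 3)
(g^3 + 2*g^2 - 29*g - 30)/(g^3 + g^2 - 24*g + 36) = (g^2 - 4*g - 5)/(g^2 - 5*g + 6)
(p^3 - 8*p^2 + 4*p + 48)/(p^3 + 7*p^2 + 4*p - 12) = (p^2 - 10*p + 24)/(p^2 + 5*p - 6)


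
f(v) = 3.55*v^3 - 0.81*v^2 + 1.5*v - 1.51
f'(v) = 10.65*v^2 - 1.62*v + 1.5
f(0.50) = -0.52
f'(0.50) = 3.35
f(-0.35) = -2.29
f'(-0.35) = 3.37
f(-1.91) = -32.07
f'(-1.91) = 43.45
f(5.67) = 628.06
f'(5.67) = 334.70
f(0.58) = -0.22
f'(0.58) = 4.14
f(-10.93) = -4750.09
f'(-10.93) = 1291.51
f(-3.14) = -124.11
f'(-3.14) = 111.59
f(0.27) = -1.09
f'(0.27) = 1.84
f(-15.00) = -12187.51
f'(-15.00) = 2422.05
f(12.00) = 6034.25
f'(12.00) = 1515.66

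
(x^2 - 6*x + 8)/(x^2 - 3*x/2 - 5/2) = 2*(-x^2 + 6*x - 8)/(-2*x^2 + 3*x + 5)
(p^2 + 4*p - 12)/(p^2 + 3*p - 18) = (p - 2)/(p - 3)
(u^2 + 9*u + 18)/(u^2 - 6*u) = (u^2 + 9*u + 18)/(u*(u - 6))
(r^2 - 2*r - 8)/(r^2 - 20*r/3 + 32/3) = 3*(r + 2)/(3*r - 8)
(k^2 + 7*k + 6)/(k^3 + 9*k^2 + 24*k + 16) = (k + 6)/(k^2 + 8*k + 16)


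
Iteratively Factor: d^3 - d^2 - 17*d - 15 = (d - 5)*(d^2 + 4*d + 3) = (d - 5)*(d + 3)*(d + 1)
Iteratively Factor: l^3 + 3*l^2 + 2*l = (l + 1)*(l^2 + 2*l) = (l + 1)*(l + 2)*(l)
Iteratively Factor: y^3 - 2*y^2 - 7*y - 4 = (y + 1)*(y^2 - 3*y - 4) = (y - 4)*(y + 1)*(y + 1)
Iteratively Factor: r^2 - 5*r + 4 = (r - 1)*(r - 4)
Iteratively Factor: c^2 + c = (c)*(c + 1)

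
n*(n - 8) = n^2 - 8*n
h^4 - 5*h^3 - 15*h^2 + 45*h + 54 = (h - 6)*(h - 3)*(h + 1)*(h + 3)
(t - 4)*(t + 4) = t^2 - 16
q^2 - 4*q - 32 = (q - 8)*(q + 4)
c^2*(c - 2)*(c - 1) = c^4 - 3*c^3 + 2*c^2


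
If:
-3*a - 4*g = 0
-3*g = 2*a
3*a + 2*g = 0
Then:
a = 0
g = 0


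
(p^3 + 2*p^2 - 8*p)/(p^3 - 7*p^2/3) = 3*(p^2 + 2*p - 8)/(p*(3*p - 7))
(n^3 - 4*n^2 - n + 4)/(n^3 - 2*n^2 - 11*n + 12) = (n + 1)/(n + 3)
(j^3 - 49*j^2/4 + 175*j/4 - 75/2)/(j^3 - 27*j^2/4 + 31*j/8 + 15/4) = 2*(j - 5)/(2*j + 1)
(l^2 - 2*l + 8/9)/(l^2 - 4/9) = (3*l - 4)/(3*l + 2)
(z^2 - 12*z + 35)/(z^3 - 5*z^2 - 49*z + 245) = 1/(z + 7)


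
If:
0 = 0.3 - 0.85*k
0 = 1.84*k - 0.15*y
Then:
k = 0.35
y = 4.33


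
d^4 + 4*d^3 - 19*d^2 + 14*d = d*(d - 2)*(d - 1)*(d + 7)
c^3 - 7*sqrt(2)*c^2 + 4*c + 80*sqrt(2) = (c - 5*sqrt(2))*(c - 4*sqrt(2))*(c + 2*sqrt(2))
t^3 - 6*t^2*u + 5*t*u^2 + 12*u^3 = (t - 4*u)*(t - 3*u)*(t + u)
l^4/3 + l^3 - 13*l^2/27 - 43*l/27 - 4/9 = (l/3 + 1)*(l - 4/3)*(l + 1/3)*(l + 1)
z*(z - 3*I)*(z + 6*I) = z^3 + 3*I*z^2 + 18*z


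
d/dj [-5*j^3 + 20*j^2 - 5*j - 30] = -15*j^2 + 40*j - 5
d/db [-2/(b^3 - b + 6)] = 2*(3*b^2 - 1)/(b^3 - b + 6)^2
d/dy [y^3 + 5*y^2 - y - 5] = 3*y^2 + 10*y - 1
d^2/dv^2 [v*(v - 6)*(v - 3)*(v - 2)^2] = 20*v^3 - 156*v^2 + 348*v - 216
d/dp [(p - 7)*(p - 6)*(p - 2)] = 3*p^2 - 30*p + 68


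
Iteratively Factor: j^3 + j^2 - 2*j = (j - 1)*(j^2 + 2*j) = j*(j - 1)*(j + 2)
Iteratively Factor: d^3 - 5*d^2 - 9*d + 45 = (d + 3)*(d^2 - 8*d + 15) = (d - 3)*(d + 3)*(d - 5)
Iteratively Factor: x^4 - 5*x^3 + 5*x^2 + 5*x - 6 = (x - 3)*(x^3 - 2*x^2 - x + 2) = (x - 3)*(x - 1)*(x^2 - x - 2) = (x - 3)*(x - 1)*(x + 1)*(x - 2)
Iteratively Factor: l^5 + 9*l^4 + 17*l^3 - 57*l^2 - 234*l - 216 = (l + 2)*(l^4 + 7*l^3 + 3*l^2 - 63*l - 108) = (l + 2)*(l + 4)*(l^3 + 3*l^2 - 9*l - 27) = (l - 3)*(l + 2)*(l + 4)*(l^2 + 6*l + 9) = (l - 3)*(l + 2)*(l + 3)*(l + 4)*(l + 3)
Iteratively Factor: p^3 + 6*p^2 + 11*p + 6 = (p + 3)*(p^2 + 3*p + 2) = (p + 1)*(p + 3)*(p + 2)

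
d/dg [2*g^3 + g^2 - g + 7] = 6*g^2 + 2*g - 1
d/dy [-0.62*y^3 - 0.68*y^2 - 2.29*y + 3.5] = -1.86*y^2 - 1.36*y - 2.29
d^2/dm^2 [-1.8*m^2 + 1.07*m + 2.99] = -3.60000000000000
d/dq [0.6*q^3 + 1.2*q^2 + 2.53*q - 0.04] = 1.8*q^2 + 2.4*q + 2.53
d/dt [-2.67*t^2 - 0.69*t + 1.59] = -5.34*t - 0.69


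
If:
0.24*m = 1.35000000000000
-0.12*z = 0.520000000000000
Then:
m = 5.62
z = -4.33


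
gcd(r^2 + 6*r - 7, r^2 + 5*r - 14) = r + 7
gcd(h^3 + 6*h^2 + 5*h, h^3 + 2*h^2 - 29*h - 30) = h + 1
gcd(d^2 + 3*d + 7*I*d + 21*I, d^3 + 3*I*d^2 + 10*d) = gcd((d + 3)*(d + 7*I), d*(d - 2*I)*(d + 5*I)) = 1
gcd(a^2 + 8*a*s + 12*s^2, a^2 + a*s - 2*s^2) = a + 2*s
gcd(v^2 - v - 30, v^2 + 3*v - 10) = v + 5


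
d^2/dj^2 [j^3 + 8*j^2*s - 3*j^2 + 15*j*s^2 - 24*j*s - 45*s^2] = 6*j + 16*s - 6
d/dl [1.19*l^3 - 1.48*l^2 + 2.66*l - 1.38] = 3.57*l^2 - 2.96*l + 2.66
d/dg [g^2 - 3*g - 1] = 2*g - 3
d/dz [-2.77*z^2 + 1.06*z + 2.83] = 1.06 - 5.54*z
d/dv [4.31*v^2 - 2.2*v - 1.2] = 8.62*v - 2.2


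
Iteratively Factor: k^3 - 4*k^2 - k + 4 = (k - 4)*(k^2 - 1) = (k - 4)*(k + 1)*(k - 1)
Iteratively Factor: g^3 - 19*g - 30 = (g + 2)*(g^2 - 2*g - 15) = (g - 5)*(g + 2)*(g + 3)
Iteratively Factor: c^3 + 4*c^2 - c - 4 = (c + 4)*(c^2 - 1) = (c + 1)*(c + 4)*(c - 1)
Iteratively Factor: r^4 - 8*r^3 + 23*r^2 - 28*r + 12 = (r - 1)*(r^3 - 7*r^2 + 16*r - 12) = (r - 3)*(r - 1)*(r^2 - 4*r + 4) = (r - 3)*(r - 2)*(r - 1)*(r - 2)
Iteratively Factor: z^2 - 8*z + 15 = (z - 5)*(z - 3)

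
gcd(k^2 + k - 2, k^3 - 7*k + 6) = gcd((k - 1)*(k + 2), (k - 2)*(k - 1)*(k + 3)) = k - 1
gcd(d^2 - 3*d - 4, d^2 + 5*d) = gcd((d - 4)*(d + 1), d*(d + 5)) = 1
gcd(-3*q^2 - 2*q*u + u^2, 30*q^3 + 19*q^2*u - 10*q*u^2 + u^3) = q + u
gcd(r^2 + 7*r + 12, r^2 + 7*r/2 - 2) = r + 4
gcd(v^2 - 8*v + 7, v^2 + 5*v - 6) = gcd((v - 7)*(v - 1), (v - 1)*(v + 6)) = v - 1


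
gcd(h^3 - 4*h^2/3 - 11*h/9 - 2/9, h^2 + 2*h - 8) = h - 2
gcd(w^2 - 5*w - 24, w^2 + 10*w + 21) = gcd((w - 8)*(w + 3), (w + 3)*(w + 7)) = w + 3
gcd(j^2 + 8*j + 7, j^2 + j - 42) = j + 7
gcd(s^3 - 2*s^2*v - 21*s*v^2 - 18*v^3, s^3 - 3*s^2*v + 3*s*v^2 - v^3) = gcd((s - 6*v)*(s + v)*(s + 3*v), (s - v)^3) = 1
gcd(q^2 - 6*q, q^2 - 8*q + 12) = q - 6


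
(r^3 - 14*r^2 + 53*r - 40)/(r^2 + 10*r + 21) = (r^3 - 14*r^2 + 53*r - 40)/(r^2 + 10*r + 21)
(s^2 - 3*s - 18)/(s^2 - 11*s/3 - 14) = 3*(s + 3)/(3*s + 7)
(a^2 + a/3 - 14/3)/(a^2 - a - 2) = (a + 7/3)/(a + 1)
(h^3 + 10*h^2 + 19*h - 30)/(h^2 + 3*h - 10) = (h^2 + 5*h - 6)/(h - 2)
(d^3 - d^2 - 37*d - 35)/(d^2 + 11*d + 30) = (d^2 - 6*d - 7)/(d + 6)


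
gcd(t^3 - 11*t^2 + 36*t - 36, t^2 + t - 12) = t - 3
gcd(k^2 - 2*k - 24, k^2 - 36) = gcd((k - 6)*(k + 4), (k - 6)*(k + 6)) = k - 6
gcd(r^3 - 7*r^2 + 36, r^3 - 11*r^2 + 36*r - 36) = r^2 - 9*r + 18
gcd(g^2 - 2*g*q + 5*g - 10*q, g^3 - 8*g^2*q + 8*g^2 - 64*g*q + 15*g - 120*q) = g + 5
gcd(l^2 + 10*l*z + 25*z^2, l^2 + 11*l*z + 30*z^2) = l + 5*z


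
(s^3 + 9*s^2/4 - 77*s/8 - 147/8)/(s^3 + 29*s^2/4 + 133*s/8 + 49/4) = (s - 3)/(s + 2)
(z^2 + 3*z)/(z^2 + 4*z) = (z + 3)/(z + 4)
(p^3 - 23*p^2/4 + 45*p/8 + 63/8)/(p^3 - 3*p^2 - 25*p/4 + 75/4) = (8*p^2 - 22*p - 21)/(2*(4*p^2 - 25))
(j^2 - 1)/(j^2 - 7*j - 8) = (j - 1)/(j - 8)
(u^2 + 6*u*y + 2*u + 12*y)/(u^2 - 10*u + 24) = (u^2 + 6*u*y + 2*u + 12*y)/(u^2 - 10*u + 24)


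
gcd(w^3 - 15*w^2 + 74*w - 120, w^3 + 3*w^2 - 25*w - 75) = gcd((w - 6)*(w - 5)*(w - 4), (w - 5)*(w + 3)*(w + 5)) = w - 5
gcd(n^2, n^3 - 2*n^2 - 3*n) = n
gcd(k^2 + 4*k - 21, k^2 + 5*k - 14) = k + 7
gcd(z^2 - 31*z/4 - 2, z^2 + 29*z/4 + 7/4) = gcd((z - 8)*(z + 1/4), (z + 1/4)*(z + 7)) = z + 1/4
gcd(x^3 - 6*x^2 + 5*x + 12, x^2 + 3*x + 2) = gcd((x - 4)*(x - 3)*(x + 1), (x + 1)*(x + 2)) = x + 1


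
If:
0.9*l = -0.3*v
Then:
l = -0.333333333333333*v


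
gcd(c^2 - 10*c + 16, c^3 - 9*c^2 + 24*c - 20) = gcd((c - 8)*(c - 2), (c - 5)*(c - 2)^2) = c - 2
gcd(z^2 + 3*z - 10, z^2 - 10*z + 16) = z - 2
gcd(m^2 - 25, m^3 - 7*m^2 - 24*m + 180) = m + 5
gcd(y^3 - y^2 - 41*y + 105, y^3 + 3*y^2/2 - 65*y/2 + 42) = y + 7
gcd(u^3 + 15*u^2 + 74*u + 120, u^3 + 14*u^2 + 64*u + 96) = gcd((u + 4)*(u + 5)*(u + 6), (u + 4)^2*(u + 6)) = u^2 + 10*u + 24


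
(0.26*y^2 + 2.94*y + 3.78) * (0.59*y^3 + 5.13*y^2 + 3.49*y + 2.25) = 0.1534*y^5 + 3.0684*y^4 + 18.2198*y^3 + 30.237*y^2 + 19.8072*y + 8.505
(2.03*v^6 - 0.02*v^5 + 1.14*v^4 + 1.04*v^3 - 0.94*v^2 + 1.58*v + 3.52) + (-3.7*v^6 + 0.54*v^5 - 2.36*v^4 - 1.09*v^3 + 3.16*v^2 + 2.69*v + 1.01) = -1.67*v^6 + 0.52*v^5 - 1.22*v^4 - 0.05*v^3 + 2.22*v^2 + 4.27*v + 4.53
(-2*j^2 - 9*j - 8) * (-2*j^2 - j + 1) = 4*j^4 + 20*j^3 + 23*j^2 - j - 8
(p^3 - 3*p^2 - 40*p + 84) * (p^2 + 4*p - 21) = p^5 + p^4 - 73*p^3 - 13*p^2 + 1176*p - 1764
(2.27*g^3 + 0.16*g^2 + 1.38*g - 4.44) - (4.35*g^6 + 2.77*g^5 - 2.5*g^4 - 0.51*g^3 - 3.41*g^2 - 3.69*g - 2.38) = -4.35*g^6 - 2.77*g^5 + 2.5*g^4 + 2.78*g^3 + 3.57*g^2 + 5.07*g - 2.06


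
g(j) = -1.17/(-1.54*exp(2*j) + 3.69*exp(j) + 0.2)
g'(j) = -1.17*(3.08*exp(2*j) - 3.69*exp(j))/(-1.54*exp(2*j) + 3.69*exp(j) + 0.2)^2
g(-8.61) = -5.83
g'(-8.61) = 0.02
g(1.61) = 0.06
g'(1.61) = -0.17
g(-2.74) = -2.71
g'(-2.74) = 1.41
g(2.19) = 0.01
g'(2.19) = -0.03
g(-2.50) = -2.38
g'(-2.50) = 1.36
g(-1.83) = -1.56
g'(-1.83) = 1.06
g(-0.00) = -0.50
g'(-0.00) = 0.13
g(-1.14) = -0.96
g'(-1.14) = 0.68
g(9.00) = 0.00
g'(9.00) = 0.00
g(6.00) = 0.00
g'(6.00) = 0.00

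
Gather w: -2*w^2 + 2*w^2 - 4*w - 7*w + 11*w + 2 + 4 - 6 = 0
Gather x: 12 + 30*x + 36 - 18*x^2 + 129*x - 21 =-18*x^2 + 159*x + 27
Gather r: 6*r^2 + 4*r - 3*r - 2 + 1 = 6*r^2 + r - 1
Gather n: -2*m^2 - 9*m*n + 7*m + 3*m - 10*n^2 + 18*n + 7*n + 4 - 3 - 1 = -2*m^2 + 10*m - 10*n^2 + n*(25 - 9*m)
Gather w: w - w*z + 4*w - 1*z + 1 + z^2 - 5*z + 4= w*(5 - z) + z^2 - 6*z + 5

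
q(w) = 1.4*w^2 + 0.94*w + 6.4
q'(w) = 2.8*w + 0.94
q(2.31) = 16.04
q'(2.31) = 7.41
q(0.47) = 7.15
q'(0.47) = 2.26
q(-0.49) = 6.28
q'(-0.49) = -0.43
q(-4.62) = 31.94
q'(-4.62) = -12.00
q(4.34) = 36.85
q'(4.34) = 13.09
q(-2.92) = 15.59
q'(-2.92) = -7.24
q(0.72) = 7.80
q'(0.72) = 2.96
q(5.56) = 54.91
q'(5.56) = 16.51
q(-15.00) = 307.30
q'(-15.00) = -41.06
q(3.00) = 21.82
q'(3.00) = 9.34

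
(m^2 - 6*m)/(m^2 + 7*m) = (m - 6)/(m + 7)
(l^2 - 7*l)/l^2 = (l - 7)/l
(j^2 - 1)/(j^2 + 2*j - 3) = (j + 1)/(j + 3)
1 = 1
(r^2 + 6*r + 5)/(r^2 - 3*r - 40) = (r + 1)/(r - 8)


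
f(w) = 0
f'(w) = 0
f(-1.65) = 0.00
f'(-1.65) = 0.00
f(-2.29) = 0.00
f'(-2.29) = 0.00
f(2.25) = 0.00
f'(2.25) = 0.00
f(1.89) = 0.00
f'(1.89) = 0.00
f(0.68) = 0.00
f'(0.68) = 0.00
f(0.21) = 0.00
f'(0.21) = 0.00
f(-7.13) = 0.00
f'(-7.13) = 0.00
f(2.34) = 0.00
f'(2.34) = 0.00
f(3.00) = 0.00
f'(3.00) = 0.00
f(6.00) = 0.00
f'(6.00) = 0.00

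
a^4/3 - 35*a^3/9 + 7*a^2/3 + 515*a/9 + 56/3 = (a/3 + 1)*(a - 8)*(a - 7)*(a + 1/3)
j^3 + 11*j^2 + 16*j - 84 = (j - 2)*(j + 6)*(j + 7)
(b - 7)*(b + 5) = b^2 - 2*b - 35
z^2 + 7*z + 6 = (z + 1)*(z + 6)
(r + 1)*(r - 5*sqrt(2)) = r^2 - 5*sqrt(2)*r + r - 5*sqrt(2)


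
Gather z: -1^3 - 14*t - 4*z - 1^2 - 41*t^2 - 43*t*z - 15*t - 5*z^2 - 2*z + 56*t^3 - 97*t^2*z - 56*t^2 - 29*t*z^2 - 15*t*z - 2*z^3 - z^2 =56*t^3 - 97*t^2 - 29*t - 2*z^3 + z^2*(-29*t - 6) + z*(-97*t^2 - 58*t - 6) - 2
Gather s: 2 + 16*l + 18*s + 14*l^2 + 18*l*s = 14*l^2 + 16*l + s*(18*l + 18) + 2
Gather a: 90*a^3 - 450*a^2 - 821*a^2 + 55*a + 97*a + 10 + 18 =90*a^3 - 1271*a^2 + 152*a + 28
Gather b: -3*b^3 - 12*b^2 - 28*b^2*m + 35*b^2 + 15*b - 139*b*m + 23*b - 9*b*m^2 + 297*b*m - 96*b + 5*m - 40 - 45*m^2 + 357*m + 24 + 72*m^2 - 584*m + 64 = -3*b^3 + b^2*(23 - 28*m) + b*(-9*m^2 + 158*m - 58) + 27*m^2 - 222*m + 48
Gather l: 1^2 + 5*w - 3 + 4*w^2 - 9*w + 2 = 4*w^2 - 4*w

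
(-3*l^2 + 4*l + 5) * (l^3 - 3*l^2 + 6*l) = -3*l^5 + 13*l^4 - 25*l^3 + 9*l^2 + 30*l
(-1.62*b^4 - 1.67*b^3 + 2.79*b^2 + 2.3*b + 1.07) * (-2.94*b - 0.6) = 4.7628*b^5 + 5.8818*b^4 - 7.2006*b^3 - 8.436*b^2 - 4.5258*b - 0.642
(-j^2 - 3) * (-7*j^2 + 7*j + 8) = 7*j^4 - 7*j^3 + 13*j^2 - 21*j - 24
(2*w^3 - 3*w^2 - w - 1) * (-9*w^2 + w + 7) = -18*w^5 + 29*w^4 + 20*w^3 - 13*w^2 - 8*w - 7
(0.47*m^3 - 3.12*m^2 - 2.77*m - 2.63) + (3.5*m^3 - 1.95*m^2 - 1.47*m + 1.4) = 3.97*m^3 - 5.07*m^2 - 4.24*m - 1.23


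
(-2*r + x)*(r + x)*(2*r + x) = -4*r^3 - 4*r^2*x + r*x^2 + x^3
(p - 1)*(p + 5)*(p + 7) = p^3 + 11*p^2 + 23*p - 35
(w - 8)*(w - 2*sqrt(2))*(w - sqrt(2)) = w^3 - 8*w^2 - 3*sqrt(2)*w^2 + 4*w + 24*sqrt(2)*w - 32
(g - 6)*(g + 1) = g^2 - 5*g - 6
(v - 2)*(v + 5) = v^2 + 3*v - 10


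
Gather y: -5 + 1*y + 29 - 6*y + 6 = 30 - 5*y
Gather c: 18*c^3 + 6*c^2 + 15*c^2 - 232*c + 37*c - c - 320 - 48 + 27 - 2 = 18*c^3 + 21*c^2 - 196*c - 343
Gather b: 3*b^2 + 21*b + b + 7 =3*b^2 + 22*b + 7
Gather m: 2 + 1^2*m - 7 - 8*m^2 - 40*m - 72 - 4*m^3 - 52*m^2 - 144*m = -4*m^3 - 60*m^2 - 183*m - 77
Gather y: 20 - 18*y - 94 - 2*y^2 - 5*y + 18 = -2*y^2 - 23*y - 56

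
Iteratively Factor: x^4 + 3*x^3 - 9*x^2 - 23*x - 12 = (x + 1)*(x^3 + 2*x^2 - 11*x - 12) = (x - 3)*(x + 1)*(x^2 + 5*x + 4) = (x - 3)*(x + 1)^2*(x + 4)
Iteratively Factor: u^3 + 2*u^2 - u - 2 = (u - 1)*(u^2 + 3*u + 2) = (u - 1)*(u + 2)*(u + 1)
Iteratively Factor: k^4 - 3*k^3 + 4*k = (k - 2)*(k^3 - k^2 - 2*k) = k*(k - 2)*(k^2 - k - 2) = k*(k - 2)*(k + 1)*(k - 2)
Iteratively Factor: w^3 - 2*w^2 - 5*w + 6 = (w - 3)*(w^2 + w - 2) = (w - 3)*(w + 2)*(w - 1)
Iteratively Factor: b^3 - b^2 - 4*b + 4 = (b - 1)*(b^2 - 4) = (b - 2)*(b - 1)*(b + 2)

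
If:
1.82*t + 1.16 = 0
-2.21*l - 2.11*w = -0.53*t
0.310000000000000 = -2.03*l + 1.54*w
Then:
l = -0.15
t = -0.64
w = -0.00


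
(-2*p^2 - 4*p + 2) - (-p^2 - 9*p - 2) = -p^2 + 5*p + 4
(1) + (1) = 2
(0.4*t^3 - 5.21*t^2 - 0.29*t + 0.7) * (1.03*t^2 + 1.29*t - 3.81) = 0.412*t^5 - 4.8503*t^4 - 8.5436*t^3 + 20.197*t^2 + 2.0079*t - 2.667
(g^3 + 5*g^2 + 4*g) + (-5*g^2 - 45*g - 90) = g^3 - 41*g - 90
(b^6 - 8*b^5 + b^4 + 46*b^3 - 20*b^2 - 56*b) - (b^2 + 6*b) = b^6 - 8*b^5 + b^4 + 46*b^3 - 21*b^2 - 62*b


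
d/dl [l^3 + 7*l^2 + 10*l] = 3*l^2 + 14*l + 10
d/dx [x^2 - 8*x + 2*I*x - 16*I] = 2*x - 8 + 2*I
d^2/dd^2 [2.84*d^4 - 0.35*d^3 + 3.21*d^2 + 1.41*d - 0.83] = 34.08*d^2 - 2.1*d + 6.42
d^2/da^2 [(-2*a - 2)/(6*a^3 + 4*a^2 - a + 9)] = 4*(-(a + 1)*(18*a^2 + 8*a - 1)^2 + (18*a^2 + 8*a + 2*(a + 1)*(9*a + 2) - 1)*(6*a^3 + 4*a^2 - a + 9))/(6*a^3 + 4*a^2 - a + 9)^3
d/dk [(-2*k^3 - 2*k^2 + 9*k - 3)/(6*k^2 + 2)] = (-6*k^4 - 33*k^2 + 14*k + 9)/(2*(9*k^4 + 6*k^2 + 1))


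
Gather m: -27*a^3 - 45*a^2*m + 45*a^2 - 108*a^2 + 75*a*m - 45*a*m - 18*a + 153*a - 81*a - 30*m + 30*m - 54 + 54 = -27*a^3 - 63*a^2 + 54*a + m*(-45*a^2 + 30*a)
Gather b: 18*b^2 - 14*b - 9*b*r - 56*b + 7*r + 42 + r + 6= 18*b^2 + b*(-9*r - 70) + 8*r + 48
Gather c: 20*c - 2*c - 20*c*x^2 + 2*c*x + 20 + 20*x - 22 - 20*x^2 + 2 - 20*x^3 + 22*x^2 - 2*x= c*(-20*x^2 + 2*x + 18) - 20*x^3 + 2*x^2 + 18*x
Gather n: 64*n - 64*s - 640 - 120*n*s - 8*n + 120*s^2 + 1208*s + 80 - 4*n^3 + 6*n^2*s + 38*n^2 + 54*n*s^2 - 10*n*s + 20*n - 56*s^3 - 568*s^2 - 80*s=-4*n^3 + n^2*(6*s + 38) + n*(54*s^2 - 130*s + 76) - 56*s^3 - 448*s^2 + 1064*s - 560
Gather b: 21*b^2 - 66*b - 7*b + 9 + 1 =21*b^2 - 73*b + 10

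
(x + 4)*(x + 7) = x^2 + 11*x + 28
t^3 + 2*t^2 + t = t*(t + 1)^2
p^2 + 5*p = p*(p + 5)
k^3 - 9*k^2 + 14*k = k*(k - 7)*(k - 2)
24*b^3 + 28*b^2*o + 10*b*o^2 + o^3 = (2*b + o)^2*(6*b + o)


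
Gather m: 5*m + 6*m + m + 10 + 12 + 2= 12*m + 24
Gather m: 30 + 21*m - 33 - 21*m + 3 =0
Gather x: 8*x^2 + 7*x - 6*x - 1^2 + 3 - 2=8*x^2 + x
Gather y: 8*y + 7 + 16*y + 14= 24*y + 21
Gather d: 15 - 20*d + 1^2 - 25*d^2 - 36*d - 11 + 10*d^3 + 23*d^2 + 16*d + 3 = 10*d^3 - 2*d^2 - 40*d + 8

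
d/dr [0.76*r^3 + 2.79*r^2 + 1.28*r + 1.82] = 2.28*r^2 + 5.58*r + 1.28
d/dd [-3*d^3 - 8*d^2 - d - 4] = -9*d^2 - 16*d - 1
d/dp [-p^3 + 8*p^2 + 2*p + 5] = -3*p^2 + 16*p + 2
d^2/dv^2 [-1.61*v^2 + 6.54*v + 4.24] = -3.22000000000000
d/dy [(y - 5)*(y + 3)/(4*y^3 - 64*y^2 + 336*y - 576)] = (-y^3 - 2*y^2 + 85*y - 258)/(4*(y^5 - 26*y^4 + 268*y^3 - 1368*y^2 + 3456*y - 3456))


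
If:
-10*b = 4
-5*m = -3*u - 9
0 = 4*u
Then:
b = -2/5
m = 9/5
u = 0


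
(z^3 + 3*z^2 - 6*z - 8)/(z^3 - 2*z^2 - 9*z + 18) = (z^2 + 5*z + 4)/(z^2 - 9)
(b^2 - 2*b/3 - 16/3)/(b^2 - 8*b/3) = (b + 2)/b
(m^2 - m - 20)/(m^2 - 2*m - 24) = (m - 5)/(m - 6)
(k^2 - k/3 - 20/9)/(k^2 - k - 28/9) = (3*k - 5)/(3*k - 7)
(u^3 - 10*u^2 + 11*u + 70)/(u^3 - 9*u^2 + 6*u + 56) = (u - 5)/(u - 4)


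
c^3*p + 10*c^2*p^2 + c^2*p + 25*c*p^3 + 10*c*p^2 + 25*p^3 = (c + 5*p)^2*(c*p + p)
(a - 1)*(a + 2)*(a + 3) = a^3 + 4*a^2 + a - 6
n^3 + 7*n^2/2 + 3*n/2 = n*(n + 1/2)*(n + 3)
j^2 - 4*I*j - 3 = (j - 3*I)*(j - I)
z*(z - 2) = z^2 - 2*z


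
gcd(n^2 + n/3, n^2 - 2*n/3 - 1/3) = n + 1/3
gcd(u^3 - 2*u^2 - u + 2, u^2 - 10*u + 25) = 1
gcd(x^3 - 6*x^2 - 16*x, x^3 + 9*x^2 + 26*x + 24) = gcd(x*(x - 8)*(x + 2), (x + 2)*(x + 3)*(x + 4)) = x + 2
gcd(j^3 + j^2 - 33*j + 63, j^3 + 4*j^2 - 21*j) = j^2 + 4*j - 21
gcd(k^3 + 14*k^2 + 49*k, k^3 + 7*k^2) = k^2 + 7*k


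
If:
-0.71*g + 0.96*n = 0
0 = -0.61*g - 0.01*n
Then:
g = 0.00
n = 0.00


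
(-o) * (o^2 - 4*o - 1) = -o^3 + 4*o^2 + o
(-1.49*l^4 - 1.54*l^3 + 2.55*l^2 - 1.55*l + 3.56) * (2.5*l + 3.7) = -3.725*l^5 - 9.363*l^4 + 0.677*l^3 + 5.56*l^2 + 3.165*l + 13.172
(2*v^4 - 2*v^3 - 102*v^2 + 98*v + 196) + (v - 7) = 2*v^4 - 2*v^3 - 102*v^2 + 99*v + 189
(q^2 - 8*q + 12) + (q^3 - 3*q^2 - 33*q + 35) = q^3 - 2*q^2 - 41*q + 47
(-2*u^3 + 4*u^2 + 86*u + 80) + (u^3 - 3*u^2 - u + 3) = -u^3 + u^2 + 85*u + 83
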